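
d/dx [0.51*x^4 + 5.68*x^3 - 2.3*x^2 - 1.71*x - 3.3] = 2.04*x^3 + 17.04*x^2 - 4.6*x - 1.71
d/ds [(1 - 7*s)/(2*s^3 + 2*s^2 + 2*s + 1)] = (28*s^3 + 8*s^2 - 4*s - 9)/(4*s^6 + 8*s^5 + 12*s^4 + 12*s^3 + 8*s^2 + 4*s + 1)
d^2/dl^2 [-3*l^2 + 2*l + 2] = -6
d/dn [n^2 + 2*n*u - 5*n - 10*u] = 2*n + 2*u - 5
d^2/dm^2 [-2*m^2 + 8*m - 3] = -4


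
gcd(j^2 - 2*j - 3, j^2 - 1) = j + 1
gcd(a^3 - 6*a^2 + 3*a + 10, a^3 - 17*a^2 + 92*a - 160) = a - 5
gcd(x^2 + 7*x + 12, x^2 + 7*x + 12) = x^2 + 7*x + 12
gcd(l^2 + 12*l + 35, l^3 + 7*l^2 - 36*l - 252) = l + 7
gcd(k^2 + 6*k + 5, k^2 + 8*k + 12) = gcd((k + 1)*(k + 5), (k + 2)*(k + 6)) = 1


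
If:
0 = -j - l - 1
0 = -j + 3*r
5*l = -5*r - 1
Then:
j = -6/5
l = 1/5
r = -2/5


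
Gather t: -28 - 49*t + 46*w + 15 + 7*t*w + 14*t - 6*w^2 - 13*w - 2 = t*(7*w - 35) - 6*w^2 + 33*w - 15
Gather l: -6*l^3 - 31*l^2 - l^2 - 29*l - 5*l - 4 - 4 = -6*l^3 - 32*l^2 - 34*l - 8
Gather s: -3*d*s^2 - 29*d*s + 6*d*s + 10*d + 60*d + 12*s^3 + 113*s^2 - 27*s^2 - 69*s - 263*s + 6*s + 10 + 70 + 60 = 70*d + 12*s^3 + s^2*(86 - 3*d) + s*(-23*d - 326) + 140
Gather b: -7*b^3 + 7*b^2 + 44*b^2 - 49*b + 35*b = -7*b^3 + 51*b^2 - 14*b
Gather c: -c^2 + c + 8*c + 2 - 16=-c^2 + 9*c - 14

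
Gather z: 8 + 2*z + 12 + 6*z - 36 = 8*z - 16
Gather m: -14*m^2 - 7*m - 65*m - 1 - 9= -14*m^2 - 72*m - 10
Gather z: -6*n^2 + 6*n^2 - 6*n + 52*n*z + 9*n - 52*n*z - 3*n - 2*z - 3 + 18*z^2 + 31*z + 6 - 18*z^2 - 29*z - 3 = 0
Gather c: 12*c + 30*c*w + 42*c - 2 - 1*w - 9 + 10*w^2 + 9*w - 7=c*(30*w + 54) + 10*w^2 + 8*w - 18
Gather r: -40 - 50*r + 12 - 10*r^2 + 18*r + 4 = -10*r^2 - 32*r - 24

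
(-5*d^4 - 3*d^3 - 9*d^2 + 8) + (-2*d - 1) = -5*d^4 - 3*d^3 - 9*d^2 - 2*d + 7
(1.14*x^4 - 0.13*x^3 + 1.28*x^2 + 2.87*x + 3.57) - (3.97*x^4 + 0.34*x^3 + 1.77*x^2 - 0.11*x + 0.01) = -2.83*x^4 - 0.47*x^3 - 0.49*x^2 + 2.98*x + 3.56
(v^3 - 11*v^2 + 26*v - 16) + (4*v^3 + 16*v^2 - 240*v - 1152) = 5*v^3 + 5*v^2 - 214*v - 1168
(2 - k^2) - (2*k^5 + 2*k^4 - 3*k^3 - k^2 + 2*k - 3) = -2*k^5 - 2*k^4 + 3*k^3 - 2*k + 5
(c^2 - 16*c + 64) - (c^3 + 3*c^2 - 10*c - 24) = -c^3 - 2*c^2 - 6*c + 88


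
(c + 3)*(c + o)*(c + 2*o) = c^3 + 3*c^2*o + 3*c^2 + 2*c*o^2 + 9*c*o + 6*o^2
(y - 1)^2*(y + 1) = y^3 - y^2 - y + 1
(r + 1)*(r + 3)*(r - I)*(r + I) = r^4 + 4*r^3 + 4*r^2 + 4*r + 3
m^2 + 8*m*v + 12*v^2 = (m + 2*v)*(m + 6*v)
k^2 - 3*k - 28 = (k - 7)*(k + 4)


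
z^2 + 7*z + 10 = (z + 2)*(z + 5)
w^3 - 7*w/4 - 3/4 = (w - 3/2)*(w + 1/2)*(w + 1)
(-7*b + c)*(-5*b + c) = 35*b^2 - 12*b*c + c^2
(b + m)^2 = b^2 + 2*b*m + m^2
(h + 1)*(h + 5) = h^2 + 6*h + 5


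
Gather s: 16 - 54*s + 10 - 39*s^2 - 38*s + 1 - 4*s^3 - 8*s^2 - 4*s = -4*s^3 - 47*s^2 - 96*s + 27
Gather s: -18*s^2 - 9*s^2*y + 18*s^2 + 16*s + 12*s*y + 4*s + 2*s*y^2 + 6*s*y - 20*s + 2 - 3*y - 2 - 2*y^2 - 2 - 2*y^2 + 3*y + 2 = -9*s^2*y + s*(2*y^2 + 18*y) - 4*y^2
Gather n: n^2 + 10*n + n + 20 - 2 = n^2 + 11*n + 18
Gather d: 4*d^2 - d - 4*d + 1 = 4*d^2 - 5*d + 1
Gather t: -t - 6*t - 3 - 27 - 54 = -7*t - 84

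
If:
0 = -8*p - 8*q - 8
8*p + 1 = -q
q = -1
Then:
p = 0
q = -1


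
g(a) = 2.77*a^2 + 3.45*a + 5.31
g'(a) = 5.54*a + 3.45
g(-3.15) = 21.93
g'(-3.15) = -14.00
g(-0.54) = 4.25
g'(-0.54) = 0.46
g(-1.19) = 5.13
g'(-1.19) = -3.14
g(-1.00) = 4.63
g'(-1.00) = -2.09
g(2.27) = 27.42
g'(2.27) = 16.03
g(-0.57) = 4.24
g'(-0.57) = 0.29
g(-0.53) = 4.26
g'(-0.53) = 0.51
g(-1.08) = 4.81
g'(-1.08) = -2.53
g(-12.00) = 362.79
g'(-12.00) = -63.03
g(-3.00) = 19.89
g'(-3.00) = -13.17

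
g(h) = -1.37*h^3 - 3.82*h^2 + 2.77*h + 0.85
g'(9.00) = -398.90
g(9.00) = -1282.37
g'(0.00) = 2.77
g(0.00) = 0.85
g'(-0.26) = 4.48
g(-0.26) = -0.10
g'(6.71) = -233.54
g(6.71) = -566.45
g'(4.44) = -112.17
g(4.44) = -182.07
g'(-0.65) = 6.00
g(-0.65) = -2.19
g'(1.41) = -16.17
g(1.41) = -6.68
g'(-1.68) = 4.01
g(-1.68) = -8.09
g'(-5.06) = -63.80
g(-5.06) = 66.52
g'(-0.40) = 5.17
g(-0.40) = -0.78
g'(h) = -4.11*h^2 - 7.64*h + 2.77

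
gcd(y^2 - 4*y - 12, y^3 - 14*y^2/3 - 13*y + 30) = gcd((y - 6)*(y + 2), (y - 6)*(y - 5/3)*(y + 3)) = y - 6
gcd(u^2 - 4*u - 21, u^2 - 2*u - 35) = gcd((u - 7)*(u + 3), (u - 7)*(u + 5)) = u - 7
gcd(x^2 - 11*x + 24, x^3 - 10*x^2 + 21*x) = x - 3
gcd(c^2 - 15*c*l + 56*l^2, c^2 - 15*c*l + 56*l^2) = c^2 - 15*c*l + 56*l^2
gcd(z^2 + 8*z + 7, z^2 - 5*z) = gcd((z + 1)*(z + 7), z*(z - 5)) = 1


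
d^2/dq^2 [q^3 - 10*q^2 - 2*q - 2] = 6*q - 20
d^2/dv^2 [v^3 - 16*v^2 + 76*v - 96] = 6*v - 32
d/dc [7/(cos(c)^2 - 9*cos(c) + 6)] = 7*(2*cos(c) - 9)*sin(c)/(cos(c)^2 - 9*cos(c) + 6)^2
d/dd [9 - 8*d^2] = -16*d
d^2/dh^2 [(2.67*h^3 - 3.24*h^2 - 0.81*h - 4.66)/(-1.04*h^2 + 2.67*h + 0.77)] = (3.5527136788005e-15*h^5 - 2.8421709430404e-14*h^4 - 22.598742*h^3 + 12.87357*h^2 - 83.245698*h + 74.416238)/(1.124864*h^6 - 8.663616*h^5 + 19.743672*h^4 - 6.205347*h^3 - 14.617911*h^2 - 4.749129*h - 0.456533)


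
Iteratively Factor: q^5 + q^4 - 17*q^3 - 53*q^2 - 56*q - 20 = (q + 1)*(q^4 - 17*q^2 - 36*q - 20) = (q + 1)*(q + 2)*(q^3 - 2*q^2 - 13*q - 10) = (q + 1)*(q + 2)^2*(q^2 - 4*q - 5) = (q - 5)*(q + 1)*(q + 2)^2*(q + 1)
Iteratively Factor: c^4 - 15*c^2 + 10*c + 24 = (c + 1)*(c^3 - c^2 - 14*c + 24) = (c + 1)*(c + 4)*(c^2 - 5*c + 6) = (c - 3)*(c + 1)*(c + 4)*(c - 2)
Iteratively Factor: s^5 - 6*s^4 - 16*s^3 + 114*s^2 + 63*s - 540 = (s - 3)*(s^4 - 3*s^3 - 25*s^2 + 39*s + 180) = (s - 5)*(s - 3)*(s^3 + 2*s^2 - 15*s - 36) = (s - 5)*(s - 4)*(s - 3)*(s^2 + 6*s + 9) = (s - 5)*(s - 4)*(s - 3)*(s + 3)*(s + 3)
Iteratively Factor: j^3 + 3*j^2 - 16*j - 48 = (j - 4)*(j^2 + 7*j + 12) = (j - 4)*(j + 3)*(j + 4)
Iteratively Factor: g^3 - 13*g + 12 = (g + 4)*(g^2 - 4*g + 3) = (g - 1)*(g + 4)*(g - 3)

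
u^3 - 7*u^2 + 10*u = u*(u - 5)*(u - 2)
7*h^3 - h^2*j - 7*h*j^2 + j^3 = (-7*h + j)*(-h + j)*(h + j)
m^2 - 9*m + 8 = (m - 8)*(m - 1)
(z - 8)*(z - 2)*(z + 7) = z^3 - 3*z^2 - 54*z + 112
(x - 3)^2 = x^2 - 6*x + 9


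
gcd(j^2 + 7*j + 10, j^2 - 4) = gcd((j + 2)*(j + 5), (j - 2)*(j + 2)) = j + 2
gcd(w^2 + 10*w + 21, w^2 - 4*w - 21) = w + 3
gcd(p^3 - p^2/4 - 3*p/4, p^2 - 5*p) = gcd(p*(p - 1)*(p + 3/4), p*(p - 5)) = p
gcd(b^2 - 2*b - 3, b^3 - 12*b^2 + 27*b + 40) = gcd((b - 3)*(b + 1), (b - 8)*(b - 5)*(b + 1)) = b + 1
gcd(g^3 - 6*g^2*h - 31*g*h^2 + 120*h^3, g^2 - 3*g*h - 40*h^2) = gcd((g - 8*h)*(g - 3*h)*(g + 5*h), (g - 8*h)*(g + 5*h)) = g^2 - 3*g*h - 40*h^2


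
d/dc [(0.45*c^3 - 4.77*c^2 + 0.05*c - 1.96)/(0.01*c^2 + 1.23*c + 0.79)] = (0.0045*c^4 + 1.107*c^3 - 4.8011*c^2 - 7.4974*c + 2.4503)/(0.0001*c^4 + 0.0246*c^3 + 1.5287*c^2 + 1.9434*c + 0.6241)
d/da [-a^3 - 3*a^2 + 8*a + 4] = -3*a^2 - 6*a + 8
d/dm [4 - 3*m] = -3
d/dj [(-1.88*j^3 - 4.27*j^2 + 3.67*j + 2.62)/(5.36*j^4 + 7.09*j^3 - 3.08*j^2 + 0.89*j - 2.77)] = (10.0768*j^6 + 45.7744*j^5 - 22.9489*j^4 - 111.5598*j^3 - 32.6013*j^2 + 39.795*j - 12.4977)/(28.7296*j^8 + 76.0048*j^7 + 17.2505*j^6 - 34.1336*j^5 - 7.5878*j^4 - 44.761*j^3 + 17.8553*j^2 - 4.9306*j + 7.6729)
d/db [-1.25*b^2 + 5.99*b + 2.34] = 5.99 - 2.5*b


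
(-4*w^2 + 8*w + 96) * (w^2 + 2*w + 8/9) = -4*w^4 + 976*w^2/9 + 1792*w/9 + 256/3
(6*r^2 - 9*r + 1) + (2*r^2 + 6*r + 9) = 8*r^2 - 3*r + 10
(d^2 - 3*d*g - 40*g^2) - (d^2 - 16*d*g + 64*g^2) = 13*d*g - 104*g^2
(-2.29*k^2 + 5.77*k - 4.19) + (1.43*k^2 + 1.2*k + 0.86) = -0.86*k^2 + 6.97*k - 3.33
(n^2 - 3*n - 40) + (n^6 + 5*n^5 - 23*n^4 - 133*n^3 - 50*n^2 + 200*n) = n^6 + 5*n^5 - 23*n^4 - 133*n^3 - 49*n^2 + 197*n - 40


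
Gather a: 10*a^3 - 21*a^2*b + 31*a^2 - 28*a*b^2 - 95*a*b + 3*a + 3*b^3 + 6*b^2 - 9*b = 10*a^3 + a^2*(31 - 21*b) + a*(-28*b^2 - 95*b + 3) + 3*b^3 + 6*b^2 - 9*b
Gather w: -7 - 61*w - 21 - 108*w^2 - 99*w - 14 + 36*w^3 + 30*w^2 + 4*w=36*w^3 - 78*w^2 - 156*w - 42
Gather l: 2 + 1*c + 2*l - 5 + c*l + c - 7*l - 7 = 2*c + l*(c - 5) - 10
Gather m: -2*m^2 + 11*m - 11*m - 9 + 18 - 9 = -2*m^2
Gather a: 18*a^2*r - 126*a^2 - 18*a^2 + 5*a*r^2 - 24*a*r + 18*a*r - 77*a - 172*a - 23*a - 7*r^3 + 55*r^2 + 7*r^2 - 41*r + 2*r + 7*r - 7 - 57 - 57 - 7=a^2*(18*r - 144) + a*(5*r^2 - 6*r - 272) - 7*r^3 + 62*r^2 - 32*r - 128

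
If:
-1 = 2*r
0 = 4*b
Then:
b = 0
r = -1/2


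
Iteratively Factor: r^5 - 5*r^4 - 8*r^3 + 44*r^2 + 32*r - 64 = (r - 4)*(r^4 - r^3 - 12*r^2 - 4*r + 16) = (r - 4)*(r + 2)*(r^3 - 3*r^2 - 6*r + 8) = (r - 4)^2*(r + 2)*(r^2 + r - 2) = (r - 4)^2*(r - 1)*(r + 2)*(r + 2)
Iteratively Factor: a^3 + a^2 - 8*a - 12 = (a + 2)*(a^2 - a - 6) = (a + 2)^2*(a - 3)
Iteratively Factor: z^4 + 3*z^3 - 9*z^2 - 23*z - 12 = (z + 1)*(z^3 + 2*z^2 - 11*z - 12) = (z - 3)*(z + 1)*(z^2 + 5*z + 4) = (z - 3)*(z + 1)*(z + 4)*(z + 1)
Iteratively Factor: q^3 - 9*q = (q)*(q^2 - 9) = q*(q + 3)*(q - 3)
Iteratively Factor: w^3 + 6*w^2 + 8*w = (w)*(w^2 + 6*w + 8) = w*(w + 2)*(w + 4)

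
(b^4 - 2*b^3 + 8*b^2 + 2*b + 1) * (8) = 8*b^4 - 16*b^3 + 64*b^2 + 16*b + 8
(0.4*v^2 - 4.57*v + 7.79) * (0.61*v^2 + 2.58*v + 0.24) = 0.244*v^4 - 1.7557*v^3 - 6.9427*v^2 + 19.0014*v + 1.8696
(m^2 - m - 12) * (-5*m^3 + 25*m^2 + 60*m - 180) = -5*m^5 + 30*m^4 + 95*m^3 - 540*m^2 - 540*m + 2160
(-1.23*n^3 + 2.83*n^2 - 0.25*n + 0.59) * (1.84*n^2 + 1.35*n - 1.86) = -2.2632*n^5 + 3.5467*n^4 + 5.6483*n^3 - 4.5157*n^2 + 1.2615*n - 1.0974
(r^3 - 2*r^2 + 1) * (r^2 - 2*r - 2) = r^5 - 4*r^4 + 2*r^3 + 5*r^2 - 2*r - 2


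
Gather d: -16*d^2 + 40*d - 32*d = -16*d^2 + 8*d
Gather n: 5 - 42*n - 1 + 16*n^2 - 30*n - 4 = 16*n^2 - 72*n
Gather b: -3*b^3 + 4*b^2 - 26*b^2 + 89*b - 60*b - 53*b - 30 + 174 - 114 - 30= -3*b^3 - 22*b^2 - 24*b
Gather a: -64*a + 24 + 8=32 - 64*a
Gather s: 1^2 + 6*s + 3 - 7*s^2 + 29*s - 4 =-7*s^2 + 35*s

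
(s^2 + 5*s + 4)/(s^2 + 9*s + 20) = (s + 1)/(s + 5)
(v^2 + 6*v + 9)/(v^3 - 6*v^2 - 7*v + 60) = (v + 3)/(v^2 - 9*v + 20)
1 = 1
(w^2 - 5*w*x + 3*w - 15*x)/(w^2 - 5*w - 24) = (w - 5*x)/(w - 8)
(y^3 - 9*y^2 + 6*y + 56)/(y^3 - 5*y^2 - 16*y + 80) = (y^2 - 5*y - 14)/(y^2 - y - 20)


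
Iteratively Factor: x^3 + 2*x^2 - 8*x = (x - 2)*(x^2 + 4*x) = (x - 2)*(x + 4)*(x)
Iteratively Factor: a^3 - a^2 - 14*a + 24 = (a + 4)*(a^2 - 5*a + 6) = (a - 2)*(a + 4)*(a - 3)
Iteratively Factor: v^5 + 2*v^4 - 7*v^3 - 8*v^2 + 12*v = (v - 2)*(v^4 + 4*v^3 + v^2 - 6*v) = (v - 2)*(v + 3)*(v^3 + v^2 - 2*v) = (v - 2)*(v + 2)*(v + 3)*(v^2 - v) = (v - 2)*(v - 1)*(v + 2)*(v + 3)*(v)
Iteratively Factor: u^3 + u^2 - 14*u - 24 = (u - 4)*(u^2 + 5*u + 6) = (u - 4)*(u + 3)*(u + 2)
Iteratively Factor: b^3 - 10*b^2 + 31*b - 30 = (b - 2)*(b^2 - 8*b + 15) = (b - 3)*(b - 2)*(b - 5)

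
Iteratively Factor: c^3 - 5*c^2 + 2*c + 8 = (c + 1)*(c^2 - 6*c + 8) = (c - 4)*(c + 1)*(c - 2)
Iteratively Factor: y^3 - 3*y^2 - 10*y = (y - 5)*(y^2 + 2*y) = y*(y - 5)*(y + 2)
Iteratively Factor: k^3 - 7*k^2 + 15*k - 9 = (k - 3)*(k^2 - 4*k + 3) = (k - 3)*(k - 1)*(k - 3)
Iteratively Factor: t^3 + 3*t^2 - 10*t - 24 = (t + 2)*(t^2 + t - 12) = (t - 3)*(t + 2)*(t + 4)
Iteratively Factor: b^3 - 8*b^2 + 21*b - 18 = (b - 3)*(b^2 - 5*b + 6) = (b - 3)*(b - 2)*(b - 3)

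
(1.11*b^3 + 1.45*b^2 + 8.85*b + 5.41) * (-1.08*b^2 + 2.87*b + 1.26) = -1.1988*b^5 + 1.6197*b^4 - 3.9979*b^3 + 21.3837*b^2 + 26.6777*b + 6.8166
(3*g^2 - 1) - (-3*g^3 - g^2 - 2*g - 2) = 3*g^3 + 4*g^2 + 2*g + 1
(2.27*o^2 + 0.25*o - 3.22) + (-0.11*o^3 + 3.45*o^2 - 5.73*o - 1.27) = -0.11*o^3 + 5.72*o^2 - 5.48*o - 4.49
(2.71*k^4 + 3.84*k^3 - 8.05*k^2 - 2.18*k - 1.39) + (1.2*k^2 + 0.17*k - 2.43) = 2.71*k^4 + 3.84*k^3 - 6.85*k^2 - 2.01*k - 3.82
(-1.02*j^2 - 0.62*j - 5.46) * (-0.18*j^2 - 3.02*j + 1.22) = 0.1836*j^4 + 3.192*j^3 + 1.6108*j^2 + 15.7328*j - 6.6612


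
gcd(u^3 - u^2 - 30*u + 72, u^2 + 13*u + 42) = u + 6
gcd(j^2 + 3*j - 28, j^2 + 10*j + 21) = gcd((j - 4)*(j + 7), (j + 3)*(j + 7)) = j + 7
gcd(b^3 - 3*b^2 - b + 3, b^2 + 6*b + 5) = b + 1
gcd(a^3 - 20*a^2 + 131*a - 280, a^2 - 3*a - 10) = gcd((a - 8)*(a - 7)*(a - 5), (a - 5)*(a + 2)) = a - 5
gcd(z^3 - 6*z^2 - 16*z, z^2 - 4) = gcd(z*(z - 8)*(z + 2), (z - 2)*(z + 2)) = z + 2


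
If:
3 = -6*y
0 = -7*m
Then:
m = 0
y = -1/2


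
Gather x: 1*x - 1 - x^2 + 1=-x^2 + x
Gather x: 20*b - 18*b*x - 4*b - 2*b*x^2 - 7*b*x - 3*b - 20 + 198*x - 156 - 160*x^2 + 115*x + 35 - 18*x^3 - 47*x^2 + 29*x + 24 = 13*b - 18*x^3 + x^2*(-2*b - 207) + x*(342 - 25*b) - 117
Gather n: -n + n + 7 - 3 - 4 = 0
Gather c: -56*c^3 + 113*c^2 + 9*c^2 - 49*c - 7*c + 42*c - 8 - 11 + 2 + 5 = -56*c^3 + 122*c^2 - 14*c - 12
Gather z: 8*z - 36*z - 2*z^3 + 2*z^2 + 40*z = -2*z^3 + 2*z^2 + 12*z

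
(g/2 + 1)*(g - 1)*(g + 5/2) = g^3/2 + 7*g^2/4 + g/4 - 5/2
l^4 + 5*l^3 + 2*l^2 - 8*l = l*(l - 1)*(l + 2)*(l + 4)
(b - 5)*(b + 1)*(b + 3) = b^3 - b^2 - 17*b - 15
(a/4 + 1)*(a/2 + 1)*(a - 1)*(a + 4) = a^4/8 + 9*a^3/8 + 11*a^2/4 - 4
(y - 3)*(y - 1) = y^2 - 4*y + 3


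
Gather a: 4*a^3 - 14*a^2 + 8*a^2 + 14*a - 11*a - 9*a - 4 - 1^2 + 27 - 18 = 4*a^3 - 6*a^2 - 6*a + 4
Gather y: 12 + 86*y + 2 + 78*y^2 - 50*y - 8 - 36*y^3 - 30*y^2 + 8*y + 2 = -36*y^3 + 48*y^2 + 44*y + 8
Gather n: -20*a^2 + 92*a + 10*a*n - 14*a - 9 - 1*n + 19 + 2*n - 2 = -20*a^2 + 78*a + n*(10*a + 1) + 8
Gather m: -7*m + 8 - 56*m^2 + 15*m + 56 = -56*m^2 + 8*m + 64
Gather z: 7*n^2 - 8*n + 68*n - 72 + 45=7*n^2 + 60*n - 27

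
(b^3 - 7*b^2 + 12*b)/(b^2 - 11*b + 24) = b*(b - 4)/(b - 8)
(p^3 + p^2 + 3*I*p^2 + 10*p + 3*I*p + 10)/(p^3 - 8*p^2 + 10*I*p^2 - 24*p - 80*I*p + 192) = (p^3 + p^2*(1 + 3*I) + p*(10 + 3*I) + 10)/(p^3 + p^2*(-8 + 10*I) + p*(-24 - 80*I) + 192)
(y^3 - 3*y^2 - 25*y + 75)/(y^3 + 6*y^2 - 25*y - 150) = (y - 3)/(y + 6)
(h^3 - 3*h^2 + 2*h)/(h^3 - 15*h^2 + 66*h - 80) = h*(h - 1)/(h^2 - 13*h + 40)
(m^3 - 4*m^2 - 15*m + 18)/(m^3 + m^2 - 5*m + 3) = (m - 6)/(m - 1)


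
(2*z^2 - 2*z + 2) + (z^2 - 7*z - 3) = 3*z^2 - 9*z - 1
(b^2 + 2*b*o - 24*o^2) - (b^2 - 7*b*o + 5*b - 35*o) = 9*b*o - 5*b - 24*o^2 + 35*o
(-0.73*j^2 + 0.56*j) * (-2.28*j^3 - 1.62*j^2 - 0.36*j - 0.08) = 1.6644*j^5 - 0.0941999999999998*j^4 - 0.6444*j^3 - 0.1432*j^2 - 0.0448*j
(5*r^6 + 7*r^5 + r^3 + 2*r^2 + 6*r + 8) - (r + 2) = 5*r^6 + 7*r^5 + r^3 + 2*r^2 + 5*r + 6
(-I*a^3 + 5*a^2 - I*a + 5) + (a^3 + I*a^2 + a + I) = a^3 - I*a^3 + 5*a^2 + I*a^2 + a - I*a + 5 + I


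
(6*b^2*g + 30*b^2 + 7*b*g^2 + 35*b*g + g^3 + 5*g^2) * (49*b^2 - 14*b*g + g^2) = 294*b^4*g + 1470*b^4 + 259*b^3*g^2 + 1295*b^3*g - 43*b^2*g^3 - 215*b^2*g^2 - 7*b*g^4 - 35*b*g^3 + g^5 + 5*g^4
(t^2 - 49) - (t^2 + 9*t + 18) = -9*t - 67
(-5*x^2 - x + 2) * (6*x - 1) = -30*x^3 - x^2 + 13*x - 2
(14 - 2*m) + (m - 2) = 12 - m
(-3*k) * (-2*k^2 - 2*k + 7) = 6*k^3 + 6*k^2 - 21*k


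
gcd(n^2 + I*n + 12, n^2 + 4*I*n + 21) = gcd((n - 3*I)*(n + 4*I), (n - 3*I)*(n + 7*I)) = n - 3*I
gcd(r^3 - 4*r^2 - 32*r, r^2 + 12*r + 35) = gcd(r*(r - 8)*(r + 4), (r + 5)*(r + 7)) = 1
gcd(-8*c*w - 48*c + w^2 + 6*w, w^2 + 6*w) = w + 6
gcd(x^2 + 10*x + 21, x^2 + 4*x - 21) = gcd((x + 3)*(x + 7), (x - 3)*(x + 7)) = x + 7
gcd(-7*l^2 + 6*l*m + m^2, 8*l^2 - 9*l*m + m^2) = l - m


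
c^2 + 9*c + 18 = (c + 3)*(c + 6)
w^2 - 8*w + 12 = (w - 6)*(w - 2)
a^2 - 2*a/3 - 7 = (a - 3)*(a + 7/3)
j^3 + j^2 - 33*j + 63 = (j - 3)^2*(j + 7)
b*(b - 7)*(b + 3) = b^3 - 4*b^2 - 21*b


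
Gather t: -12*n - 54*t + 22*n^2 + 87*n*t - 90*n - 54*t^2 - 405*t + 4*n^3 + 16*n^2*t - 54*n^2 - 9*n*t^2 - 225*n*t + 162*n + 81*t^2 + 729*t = 4*n^3 - 32*n^2 + 60*n + t^2*(27 - 9*n) + t*(16*n^2 - 138*n + 270)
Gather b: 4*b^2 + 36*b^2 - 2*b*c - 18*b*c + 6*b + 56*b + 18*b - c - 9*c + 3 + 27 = 40*b^2 + b*(80 - 20*c) - 10*c + 30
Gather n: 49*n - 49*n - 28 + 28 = 0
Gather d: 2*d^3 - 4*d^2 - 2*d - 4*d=2*d^3 - 4*d^2 - 6*d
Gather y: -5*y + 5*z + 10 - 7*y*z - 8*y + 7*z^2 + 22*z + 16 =y*(-7*z - 13) + 7*z^2 + 27*z + 26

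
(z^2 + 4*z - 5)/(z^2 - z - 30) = (z - 1)/(z - 6)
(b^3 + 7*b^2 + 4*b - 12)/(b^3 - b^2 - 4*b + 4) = (b + 6)/(b - 2)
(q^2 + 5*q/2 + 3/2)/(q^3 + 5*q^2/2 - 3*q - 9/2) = (2*q + 3)/(2*q^2 + 3*q - 9)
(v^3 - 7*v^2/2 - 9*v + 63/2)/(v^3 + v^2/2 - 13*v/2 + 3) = (2*v^2 - 13*v + 21)/(2*v^2 - 5*v + 2)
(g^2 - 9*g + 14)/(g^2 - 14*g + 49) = (g - 2)/(g - 7)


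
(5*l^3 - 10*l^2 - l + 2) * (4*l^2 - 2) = 20*l^5 - 40*l^4 - 14*l^3 + 28*l^2 + 2*l - 4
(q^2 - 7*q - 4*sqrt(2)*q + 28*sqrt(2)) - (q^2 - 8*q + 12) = -4*sqrt(2)*q + q - 12 + 28*sqrt(2)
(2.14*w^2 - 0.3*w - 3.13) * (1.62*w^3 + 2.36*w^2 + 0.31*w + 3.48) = 3.4668*w^5 + 4.5644*w^4 - 5.1152*w^3 - 0.0325999999999987*w^2 - 2.0143*w - 10.8924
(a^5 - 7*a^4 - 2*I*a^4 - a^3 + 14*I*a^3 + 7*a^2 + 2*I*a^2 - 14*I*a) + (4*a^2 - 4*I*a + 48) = a^5 - 7*a^4 - 2*I*a^4 - a^3 + 14*I*a^3 + 11*a^2 + 2*I*a^2 - 18*I*a + 48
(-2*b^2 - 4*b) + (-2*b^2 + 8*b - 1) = -4*b^2 + 4*b - 1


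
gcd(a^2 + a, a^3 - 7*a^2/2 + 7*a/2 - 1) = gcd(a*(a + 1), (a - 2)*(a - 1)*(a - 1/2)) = 1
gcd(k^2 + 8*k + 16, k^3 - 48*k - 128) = k^2 + 8*k + 16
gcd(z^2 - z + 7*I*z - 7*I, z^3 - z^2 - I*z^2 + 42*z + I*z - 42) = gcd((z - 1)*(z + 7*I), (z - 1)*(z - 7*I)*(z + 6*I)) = z - 1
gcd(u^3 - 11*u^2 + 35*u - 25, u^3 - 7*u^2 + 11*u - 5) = u^2 - 6*u + 5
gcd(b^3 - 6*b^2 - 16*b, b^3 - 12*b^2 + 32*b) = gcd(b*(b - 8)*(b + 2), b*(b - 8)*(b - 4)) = b^2 - 8*b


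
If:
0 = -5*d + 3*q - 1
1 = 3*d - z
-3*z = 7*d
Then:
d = 3/16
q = 31/48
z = -7/16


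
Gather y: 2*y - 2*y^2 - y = -2*y^2 + y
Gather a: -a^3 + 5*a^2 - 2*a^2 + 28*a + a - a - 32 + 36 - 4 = -a^3 + 3*a^2 + 28*a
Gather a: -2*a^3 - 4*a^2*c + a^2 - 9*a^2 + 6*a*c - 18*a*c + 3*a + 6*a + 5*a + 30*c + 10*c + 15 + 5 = -2*a^3 + a^2*(-4*c - 8) + a*(14 - 12*c) + 40*c + 20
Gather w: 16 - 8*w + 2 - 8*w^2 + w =-8*w^2 - 7*w + 18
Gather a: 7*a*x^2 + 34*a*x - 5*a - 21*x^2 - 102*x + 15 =a*(7*x^2 + 34*x - 5) - 21*x^2 - 102*x + 15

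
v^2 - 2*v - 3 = (v - 3)*(v + 1)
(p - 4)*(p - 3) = p^2 - 7*p + 12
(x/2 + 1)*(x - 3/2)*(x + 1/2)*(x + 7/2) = x^4/2 + 9*x^3/4 + 3*x^2/8 - 89*x/16 - 21/8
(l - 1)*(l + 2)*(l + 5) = l^3 + 6*l^2 + 3*l - 10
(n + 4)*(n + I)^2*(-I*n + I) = -I*n^4 + 2*n^3 - 3*I*n^3 + 6*n^2 + 5*I*n^2 - 8*n + 3*I*n - 4*I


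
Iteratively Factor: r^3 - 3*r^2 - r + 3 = (r + 1)*(r^2 - 4*r + 3) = (r - 1)*(r + 1)*(r - 3)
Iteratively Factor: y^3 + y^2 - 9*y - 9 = (y + 3)*(y^2 - 2*y - 3) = (y - 3)*(y + 3)*(y + 1)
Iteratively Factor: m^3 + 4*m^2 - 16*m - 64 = (m - 4)*(m^2 + 8*m + 16) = (m - 4)*(m + 4)*(m + 4)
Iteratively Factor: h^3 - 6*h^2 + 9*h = (h)*(h^2 - 6*h + 9) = h*(h - 3)*(h - 3)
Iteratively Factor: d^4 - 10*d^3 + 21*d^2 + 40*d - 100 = (d + 2)*(d^3 - 12*d^2 + 45*d - 50) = (d - 5)*(d + 2)*(d^2 - 7*d + 10) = (d - 5)^2*(d + 2)*(d - 2)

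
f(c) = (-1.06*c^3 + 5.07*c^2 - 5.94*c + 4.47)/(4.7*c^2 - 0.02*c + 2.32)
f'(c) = (0.02 - 9.4*c)*(-1.06*c^3 + 5.07*c^2 - 5.94*c + 4.47)/(4.7*c^2 - 0.02*c + 2.32)^2 + (-3.18*c^2 + 10.14*c - 5.94)/(4.7*c^2 - 0.02*c + 2.32)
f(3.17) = 0.06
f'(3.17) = -0.15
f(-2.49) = 2.13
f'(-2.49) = -0.03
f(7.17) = -0.69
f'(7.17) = -0.21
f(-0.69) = 2.48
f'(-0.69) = 0.37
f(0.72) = 0.51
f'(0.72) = -0.79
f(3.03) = 0.08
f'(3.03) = -0.15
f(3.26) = 0.04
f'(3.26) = -0.15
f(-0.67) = 2.49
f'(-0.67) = 0.35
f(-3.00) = 2.16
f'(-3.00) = -0.09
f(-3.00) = 2.16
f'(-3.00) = -0.09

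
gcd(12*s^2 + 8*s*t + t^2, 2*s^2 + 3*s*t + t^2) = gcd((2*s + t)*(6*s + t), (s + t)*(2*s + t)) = 2*s + t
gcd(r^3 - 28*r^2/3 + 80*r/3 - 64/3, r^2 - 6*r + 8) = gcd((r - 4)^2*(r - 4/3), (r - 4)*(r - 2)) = r - 4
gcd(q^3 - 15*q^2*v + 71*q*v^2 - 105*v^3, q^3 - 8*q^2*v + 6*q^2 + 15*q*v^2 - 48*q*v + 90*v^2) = q^2 - 8*q*v + 15*v^2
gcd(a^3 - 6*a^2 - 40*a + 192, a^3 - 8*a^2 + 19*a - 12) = a - 4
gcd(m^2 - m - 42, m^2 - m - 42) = m^2 - m - 42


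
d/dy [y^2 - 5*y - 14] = 2*y - 5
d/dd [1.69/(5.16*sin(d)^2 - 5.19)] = -0.323743971844476*sin(2*d)/(0.497109826589595*cos(2*d) + 0.502890173410405)^2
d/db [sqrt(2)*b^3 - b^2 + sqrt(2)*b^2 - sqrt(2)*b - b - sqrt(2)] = 3*sqrt(2)*b^2 - 2*b + 2*sqrt(2)*b - sqrt(2) - 1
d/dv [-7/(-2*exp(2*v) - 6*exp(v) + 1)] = (-28*exp(v) - 42)*exp(v)/(2*exp(2*v) + 6*exp(v) - 1)^2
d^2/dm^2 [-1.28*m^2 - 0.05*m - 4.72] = -2.56000000000000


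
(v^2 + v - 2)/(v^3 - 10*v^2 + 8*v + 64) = (v - 1)/(v^2 - 12*v + 32)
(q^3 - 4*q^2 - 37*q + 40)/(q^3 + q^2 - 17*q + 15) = (q - 8)/(q - 3)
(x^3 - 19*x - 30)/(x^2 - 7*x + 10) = (x^2 + 5*x + 6)/(x - 2)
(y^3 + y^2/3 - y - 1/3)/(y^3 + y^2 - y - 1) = (y + 1/3)/(y + 1)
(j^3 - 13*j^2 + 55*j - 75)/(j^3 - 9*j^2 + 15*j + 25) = (j - 3)/(j + 1)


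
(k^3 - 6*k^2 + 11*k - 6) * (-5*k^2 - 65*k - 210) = -5*k^5 - 35*k^4 + 125*k^3 + 575*k^2 - 1920*k + 1260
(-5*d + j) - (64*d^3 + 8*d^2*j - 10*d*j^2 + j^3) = -64*d^3 - 8*d^2*j + 10*d*j^2 - 5*d - j^3 + j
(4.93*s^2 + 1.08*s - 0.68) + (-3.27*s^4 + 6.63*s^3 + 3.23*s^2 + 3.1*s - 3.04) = -3.27*s^4 + 6.63*s^3 + 8.16*s^2 + 4.18*s - 3.72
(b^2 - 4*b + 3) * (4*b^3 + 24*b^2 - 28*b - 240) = 4*b^5 + 8*b^4 - 112*b^3 - 56*b^2 + 876*b - 720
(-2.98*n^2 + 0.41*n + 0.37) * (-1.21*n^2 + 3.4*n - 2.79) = 3.6058*n^4 - 10.6281*n^3 + 9.2605*n^2 + 0.1141*n - 1.0323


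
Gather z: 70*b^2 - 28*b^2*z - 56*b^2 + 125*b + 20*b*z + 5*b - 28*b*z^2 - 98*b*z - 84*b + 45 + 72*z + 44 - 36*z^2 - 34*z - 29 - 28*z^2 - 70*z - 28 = 14*b^2 + 46*b + z^2*(-28*b - 64) + z*(-28*b^2 - 78*b - 32) + 32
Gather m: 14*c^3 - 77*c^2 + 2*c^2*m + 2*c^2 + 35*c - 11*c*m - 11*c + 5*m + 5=14*c^3 - 75*c^2 + 24*c + m*(2*c^2 - 11*c + 5) + 5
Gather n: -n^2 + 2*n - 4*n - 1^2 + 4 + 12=-n^2 - 2*n + 15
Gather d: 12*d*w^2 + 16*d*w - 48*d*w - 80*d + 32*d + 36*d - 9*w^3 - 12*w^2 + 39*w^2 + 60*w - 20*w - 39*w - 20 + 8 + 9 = d*(12*w^2 - 32*w - 12) - 9*w^3 + 27*w^2 + w - 3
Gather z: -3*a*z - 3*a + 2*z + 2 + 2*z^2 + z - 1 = -3*a + 2*z^2 + z*(3 - 3*a) + 1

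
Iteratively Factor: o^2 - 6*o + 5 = (o - 5)*(o - 1)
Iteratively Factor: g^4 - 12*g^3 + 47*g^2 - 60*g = (g)*(g^3 - 12*g^2 + 47*g - 60) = g*(g - 5)*(g^2 - 7*g + 12) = g*(g - 5)*(g - 4)*(g - 3)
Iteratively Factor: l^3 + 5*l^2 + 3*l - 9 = (l + 3)*(l^2 + 2*l - 3) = (l - 1)*(l + 3)*(l + 3)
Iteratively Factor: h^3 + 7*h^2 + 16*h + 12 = (h + 2)*(h^2 + 5*h + 6) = (h + 2)^2*(h + 3)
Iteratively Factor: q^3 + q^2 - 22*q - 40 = (q + 4)*(q^2 - 3*q - 10) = (q + 2)*(q + 4)*(q - 5)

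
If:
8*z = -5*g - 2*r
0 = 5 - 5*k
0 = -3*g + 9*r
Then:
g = -24*z/17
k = 1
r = -8*z/17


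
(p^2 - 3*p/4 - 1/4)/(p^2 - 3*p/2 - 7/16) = 4*(p - 1)/(4*p - 7)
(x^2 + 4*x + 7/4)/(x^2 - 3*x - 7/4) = (2*x + 7)/(2*x - 7)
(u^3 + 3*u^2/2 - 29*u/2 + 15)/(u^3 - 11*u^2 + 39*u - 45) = (2*u^3 + 3*u^2 - 29*u + 30)/(2*(u^3 - 11*u^2 + 39*u - 45))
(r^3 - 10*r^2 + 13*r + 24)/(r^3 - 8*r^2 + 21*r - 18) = (r^2 - 7*r - 8)/(r^2 - 5*r + 6)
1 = 1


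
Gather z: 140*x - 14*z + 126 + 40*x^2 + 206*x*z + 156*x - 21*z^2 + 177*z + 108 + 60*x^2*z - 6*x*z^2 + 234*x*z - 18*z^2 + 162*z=40*x^2 + 296*x + z^2*(-6*x - 39) + z*(60*x^2 + 440*x + 325) + 234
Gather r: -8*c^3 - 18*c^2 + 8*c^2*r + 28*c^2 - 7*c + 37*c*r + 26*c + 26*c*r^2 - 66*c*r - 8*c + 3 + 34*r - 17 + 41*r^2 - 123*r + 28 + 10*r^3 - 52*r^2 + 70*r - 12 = -8*c^3 + 10*c^2 + 11*c + 10*r^3 + r^2*(26*c - 11) + r*(8*c^2 - 29*c - 19) + 2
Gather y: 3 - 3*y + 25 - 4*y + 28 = 56 - 7*y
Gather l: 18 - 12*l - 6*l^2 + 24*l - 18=-6*l^2 + 12*l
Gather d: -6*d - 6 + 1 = -6*d - 5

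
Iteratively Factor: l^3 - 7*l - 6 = (l - 3)*(l^2 + 3*l + 2) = (l - 3)*(l + 2)*(l + 1)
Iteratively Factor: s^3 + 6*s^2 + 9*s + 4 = (s + 1)*(s^2 + 5*s + 4) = (s + 1)*(s + 4)*(s + 1)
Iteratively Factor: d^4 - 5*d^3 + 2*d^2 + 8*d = (d - 2)*(d^3 - 3*d^2 - 4*d) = (d - 2)*(d + 1)*(d^2 - 4*d) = (d - 4)*(d - 2)*(d + 1)*(d)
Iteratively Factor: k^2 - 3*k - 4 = (k + 1)*(k - 4)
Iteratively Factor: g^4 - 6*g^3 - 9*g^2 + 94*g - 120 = (g - 5)*(g^3 - g^2 - 14*g + 24) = (g - 5)*(g - 2)*(g^2 + g - 12) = (g - 5)*(g - 3)*(g - 2)*(g + 4)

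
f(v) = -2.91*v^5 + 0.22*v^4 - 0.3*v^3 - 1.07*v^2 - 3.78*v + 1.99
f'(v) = -14.55*v^4 + 0.88*v^3 - 0.9*v^2 - 2.14*v - 3.78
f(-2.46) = 279.50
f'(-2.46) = -549.91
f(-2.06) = 119.77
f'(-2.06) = -272.90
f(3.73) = -2101.03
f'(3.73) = -2795.04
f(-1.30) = 17.19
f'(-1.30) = -46.01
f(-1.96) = 94.97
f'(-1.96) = -224.40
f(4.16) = -3613.39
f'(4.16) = -4322.39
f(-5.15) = 10730.96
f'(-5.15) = -10371.92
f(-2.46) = 279.50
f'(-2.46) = -549.91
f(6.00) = -22467.05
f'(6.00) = -18715.74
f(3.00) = -716.39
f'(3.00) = -1173.09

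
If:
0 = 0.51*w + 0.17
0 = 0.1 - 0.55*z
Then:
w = -0.33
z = 0.18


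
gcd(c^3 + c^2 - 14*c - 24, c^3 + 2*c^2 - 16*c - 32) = c^2 - 2*c - 8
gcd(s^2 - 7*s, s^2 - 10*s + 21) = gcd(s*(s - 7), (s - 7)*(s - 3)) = s - 7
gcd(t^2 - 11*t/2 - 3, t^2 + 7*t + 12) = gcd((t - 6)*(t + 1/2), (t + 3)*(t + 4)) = 1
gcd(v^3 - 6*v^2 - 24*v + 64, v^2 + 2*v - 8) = v^2 + 2*v - 8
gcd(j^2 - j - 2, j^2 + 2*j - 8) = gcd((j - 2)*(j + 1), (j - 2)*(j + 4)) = j - 2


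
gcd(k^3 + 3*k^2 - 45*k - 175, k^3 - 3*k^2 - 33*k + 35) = k^2 - 2*k - 35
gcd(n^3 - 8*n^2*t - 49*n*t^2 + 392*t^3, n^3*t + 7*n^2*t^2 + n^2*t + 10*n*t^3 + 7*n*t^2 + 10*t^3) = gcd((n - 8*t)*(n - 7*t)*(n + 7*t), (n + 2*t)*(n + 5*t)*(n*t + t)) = 1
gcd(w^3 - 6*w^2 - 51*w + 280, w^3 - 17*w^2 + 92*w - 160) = w^2 - 13*w + 40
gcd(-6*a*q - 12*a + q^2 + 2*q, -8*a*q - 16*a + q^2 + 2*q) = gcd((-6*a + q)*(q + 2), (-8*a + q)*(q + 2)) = q + 2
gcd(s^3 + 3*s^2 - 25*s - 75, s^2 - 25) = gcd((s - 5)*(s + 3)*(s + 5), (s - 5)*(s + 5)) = s^2 - 25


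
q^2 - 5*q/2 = q*(q - 5/2)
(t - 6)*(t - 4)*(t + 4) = t^3 - 6*t^2 - 16*t + 96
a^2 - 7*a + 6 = (a - 6)*(a - 1)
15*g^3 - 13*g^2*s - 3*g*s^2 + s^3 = (-5*g + s)*(-g + s)*(3*g + s)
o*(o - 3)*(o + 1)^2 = o^4 - o^3 - 5*o^2 - 3*o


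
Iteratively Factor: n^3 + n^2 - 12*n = (n - 3)*(n^2 + 4*n) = n*(n - 3)*(n + 4)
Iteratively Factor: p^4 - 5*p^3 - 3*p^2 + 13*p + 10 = (p - 2)*(p^3 - 3*p^2 - 9*p - 5) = (p - 2)*(p + 1)*(p^2 - 4*p - 5) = (p - 5)*(p - 2)*(p + 1)*(p + 1)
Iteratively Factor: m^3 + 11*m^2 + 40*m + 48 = (m + 4)*(m^2 + 7*m + 12) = (m + 4)^2*(m + 3)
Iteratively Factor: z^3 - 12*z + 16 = (z - 2)*(z^2 + 2*z - 8) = (z - 2)^2*(z + 4)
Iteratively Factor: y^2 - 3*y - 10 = (y + 2)*(y - 5)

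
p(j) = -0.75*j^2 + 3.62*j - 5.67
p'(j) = 3.62 - 1.5*j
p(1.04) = -2.72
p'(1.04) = 2.06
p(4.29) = -3.94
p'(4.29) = -2.82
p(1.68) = -1.71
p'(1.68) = 1.10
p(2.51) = -1.31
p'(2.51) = -0.14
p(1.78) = -1.60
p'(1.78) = 0.95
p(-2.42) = -18.82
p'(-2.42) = 7.25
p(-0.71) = -8.62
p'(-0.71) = 4.68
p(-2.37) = -18.46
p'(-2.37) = 7.18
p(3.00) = -1.56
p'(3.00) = -0.88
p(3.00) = -1.56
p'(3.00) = -0.88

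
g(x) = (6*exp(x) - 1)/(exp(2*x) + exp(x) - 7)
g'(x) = (6*exp(x) - 1)*(-2*exp(2*x) - exp(x))/(exp(2*x) + exp(x) - 7)^2 + 6*exp(x)/(exp(2*x) + exp(x) - 7)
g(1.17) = 2.78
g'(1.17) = -7.16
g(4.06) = 0.10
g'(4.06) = -0.10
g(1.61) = 1.26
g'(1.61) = -1.71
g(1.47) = 1.54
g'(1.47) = -2.40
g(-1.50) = -0.05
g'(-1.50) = -0.20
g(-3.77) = 0.12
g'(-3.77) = -0.02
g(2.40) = 0.52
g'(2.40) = -0.52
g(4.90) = 0.04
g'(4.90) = -0.04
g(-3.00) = 0.10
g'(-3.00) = -0.04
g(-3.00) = 0.10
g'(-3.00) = -0.04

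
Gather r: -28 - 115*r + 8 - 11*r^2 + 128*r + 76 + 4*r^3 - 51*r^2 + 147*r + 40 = 4*r^3 - 62*r^2 + 160*r + 96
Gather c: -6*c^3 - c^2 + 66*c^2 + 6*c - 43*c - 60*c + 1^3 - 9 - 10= -6*c^3 + 65*c^2 - 97*c - 18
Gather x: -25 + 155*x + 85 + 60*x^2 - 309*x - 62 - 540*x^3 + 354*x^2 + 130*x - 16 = -540*x^3 + 414*x^2 - 24*x - 18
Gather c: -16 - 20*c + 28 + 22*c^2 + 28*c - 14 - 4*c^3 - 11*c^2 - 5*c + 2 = -4*c^3 + 11*c^2 + 3*c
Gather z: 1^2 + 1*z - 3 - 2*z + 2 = -z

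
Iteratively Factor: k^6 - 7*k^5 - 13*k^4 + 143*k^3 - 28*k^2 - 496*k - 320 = (k - 4)*(k^5 - 3*k^4 - 25*k^3 + 43*k^2 + 144*k + 80) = (k - 4)*(k + 4)*(k^4 - 7*k^3 + 3*k^2 + 31*k + 20) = (k - 4)*(k + 1)*(k + 4)*(k^3 - 8*k^2 + 11*k + 20) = (k - 5)*(k - 4)*(k + 1)*(k + 4)*(k^2 - 3*k - 4) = (k - 5)*(k - 4)^2*(k + 1)*(k + 4)*(k + 1)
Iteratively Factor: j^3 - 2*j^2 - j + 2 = (j - 2)*(j^2 - 1) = (j - 2)*(j + 1)*(j - 1)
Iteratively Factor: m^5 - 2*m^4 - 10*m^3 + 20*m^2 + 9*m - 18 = (m + 3)*(m^4 - 5*m^3 + 5*m^2 + 5*m - 6) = (m - 1)*(m + 3)*(m^3 - 4*m^2 + m + 6) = (m - 3)*(m - 1)*(m + 3)*(m^2 - m - 2) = (m - 3)*(m - 1)*(m + 1)*(m + 3)*(m - 2)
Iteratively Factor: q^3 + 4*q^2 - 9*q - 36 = (q + 3)*(q^2 + q - 12) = (q - 3)*(q + 3)*(q + 4)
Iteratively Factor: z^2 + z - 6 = (z - 2)*(z + 3)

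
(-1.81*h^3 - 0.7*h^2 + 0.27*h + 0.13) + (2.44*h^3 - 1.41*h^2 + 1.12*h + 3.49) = 0.63*h^3 - 2.11*h^2 + 1.39*h + 3.62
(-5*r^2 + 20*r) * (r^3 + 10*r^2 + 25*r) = -5*r^5 - 30*r^4 + 75*r^3 + 500*r^2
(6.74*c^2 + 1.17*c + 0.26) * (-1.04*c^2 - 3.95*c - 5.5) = -7.0096*c^4 - 27.8398*c^3 - 41.9619*c^2 - 7.462*c - 1.43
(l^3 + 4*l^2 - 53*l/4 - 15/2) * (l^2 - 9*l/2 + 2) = l^5 - l^4/2 - 117*l^3/4 + 481*l^2/8 + 29*l/4 - 15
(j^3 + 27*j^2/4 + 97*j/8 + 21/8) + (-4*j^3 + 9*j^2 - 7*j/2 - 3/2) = -3*j^3 + 63*j^2/4 + 69*j/8 + 9/8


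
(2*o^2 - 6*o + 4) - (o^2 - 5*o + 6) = o^2 - o - 2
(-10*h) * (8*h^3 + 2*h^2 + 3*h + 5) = -80*h^4 - 20*h^3 - 30*h^2 - 50*h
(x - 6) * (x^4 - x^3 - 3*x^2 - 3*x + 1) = x^5 - 7*x^4 + 3*x^3 + 15*x^2 + 19*x - 6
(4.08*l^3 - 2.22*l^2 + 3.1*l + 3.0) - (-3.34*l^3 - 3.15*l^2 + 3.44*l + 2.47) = 7.42*l^3 + 0.93*l^2 - 0.34*l + 0.53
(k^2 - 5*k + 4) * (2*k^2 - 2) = 2*k^4 - 10*k^3 + 6*k^2 + 10*k - 8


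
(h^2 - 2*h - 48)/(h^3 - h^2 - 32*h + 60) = (h - 8)/(h^2 - 7*h + 10)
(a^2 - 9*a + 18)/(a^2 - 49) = (a^2 - 9*a + 18)/(a^2 - 49)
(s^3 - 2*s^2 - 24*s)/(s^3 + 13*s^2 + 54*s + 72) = s*(s - 6)/(s^2 + 9*s + 18)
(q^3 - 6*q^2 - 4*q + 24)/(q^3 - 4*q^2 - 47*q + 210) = (q^2 - 4)/(q^2 + 2*q - 35)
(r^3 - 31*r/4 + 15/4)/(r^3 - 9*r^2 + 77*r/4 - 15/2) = (r + 3)/(r - 6)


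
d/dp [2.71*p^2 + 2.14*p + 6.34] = 5.42*p + 2.14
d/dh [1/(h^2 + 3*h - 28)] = (-2*h - 3)/(h^2 + 3*h - 28)^2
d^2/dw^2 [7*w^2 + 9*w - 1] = 14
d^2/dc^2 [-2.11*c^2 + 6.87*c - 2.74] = -4.22000000000000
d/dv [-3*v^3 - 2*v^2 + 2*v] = -9*v^2 - 4*v + 2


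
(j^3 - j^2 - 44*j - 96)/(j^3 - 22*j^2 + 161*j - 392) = (j^2 + 7*j + 12)/(j^2 - 14*j + 49)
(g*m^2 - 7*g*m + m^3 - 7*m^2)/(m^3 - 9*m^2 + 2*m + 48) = m*(g*m - 7*g + m^2 - 7*m)/(m^3 - 9*m^2 + 2*m + 48)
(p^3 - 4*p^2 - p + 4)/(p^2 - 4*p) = p - 1/p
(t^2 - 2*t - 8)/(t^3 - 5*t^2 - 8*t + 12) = (t - 4)/(t^2 - 7*t + 6)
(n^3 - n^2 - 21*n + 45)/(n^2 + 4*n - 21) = (n^2 + 2*n - 15)/(n + 7)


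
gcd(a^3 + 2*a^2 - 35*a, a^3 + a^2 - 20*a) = a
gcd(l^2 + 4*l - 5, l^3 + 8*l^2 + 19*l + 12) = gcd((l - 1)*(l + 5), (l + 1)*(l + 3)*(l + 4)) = 1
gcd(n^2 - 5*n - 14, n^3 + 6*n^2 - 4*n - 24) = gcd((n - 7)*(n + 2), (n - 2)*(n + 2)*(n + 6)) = n + 2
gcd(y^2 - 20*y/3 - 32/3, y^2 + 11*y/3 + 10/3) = 1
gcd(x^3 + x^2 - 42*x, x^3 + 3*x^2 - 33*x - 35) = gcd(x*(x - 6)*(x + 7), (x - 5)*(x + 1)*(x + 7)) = x + 7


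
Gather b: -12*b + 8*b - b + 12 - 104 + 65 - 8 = -5*b - 35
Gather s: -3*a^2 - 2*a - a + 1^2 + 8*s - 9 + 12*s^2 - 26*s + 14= -3*a^2 - 3*a + 12*s^2 - 18*s + 6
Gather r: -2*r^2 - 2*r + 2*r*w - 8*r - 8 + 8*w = -2*r^2 + r*(2*w - 10) + 8*w - 8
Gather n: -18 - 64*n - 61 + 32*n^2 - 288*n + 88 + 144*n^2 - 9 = 176*n^2 - 352*n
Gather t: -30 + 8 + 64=42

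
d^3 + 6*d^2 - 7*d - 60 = (d - 3)*(d + 4)*(d + 5)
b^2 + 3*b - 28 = (b - 4)*(b + 7)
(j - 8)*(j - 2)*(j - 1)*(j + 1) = j^4 - 10*j^3 + 15*j^2 + 10*j - 16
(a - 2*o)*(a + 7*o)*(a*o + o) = a^3*o + 5*a^2*o^2 + a^2*o - 14*a*o^3 + 5*a*o^2 - 14*o^3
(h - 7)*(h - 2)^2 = h^3 - 11*h^2 + 32*h - 28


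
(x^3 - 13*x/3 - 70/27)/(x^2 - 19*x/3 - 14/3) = (9*x^2 - 6*x - 35)/(9*(x - 7))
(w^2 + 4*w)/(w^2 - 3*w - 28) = w/(w - 7)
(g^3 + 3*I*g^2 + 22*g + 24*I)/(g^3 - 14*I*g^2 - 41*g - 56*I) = (g^2 + 2*I*g + 24)/(g^2 - 15*I*g - 56)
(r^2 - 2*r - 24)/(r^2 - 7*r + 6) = (r + 4)/(r - 1)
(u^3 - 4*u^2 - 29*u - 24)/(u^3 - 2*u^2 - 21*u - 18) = (u - 8)/(u - 6)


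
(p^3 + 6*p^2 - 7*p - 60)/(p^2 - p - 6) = (p^2 + 9*p + 20)/(p + 2)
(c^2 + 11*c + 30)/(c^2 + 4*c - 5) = (c + 6)/(c - 1)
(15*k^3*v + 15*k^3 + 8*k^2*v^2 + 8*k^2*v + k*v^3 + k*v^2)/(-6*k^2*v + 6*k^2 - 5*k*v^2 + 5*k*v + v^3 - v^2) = k*(15*k^2*v + 15*k^2 + 8*k*v^2 + 8*k*v + v^3 + v^2)/(-6*k^2*v + 6*k^2 - 5*k*v^2 + 5*k*v + v^3 - v^2)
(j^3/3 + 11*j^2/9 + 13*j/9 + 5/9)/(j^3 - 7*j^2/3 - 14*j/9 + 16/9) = (3*j^2 + 8*j + 5)/(9*j^2 - 30*j + 16)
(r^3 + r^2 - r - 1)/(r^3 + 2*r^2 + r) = (r - 1)/r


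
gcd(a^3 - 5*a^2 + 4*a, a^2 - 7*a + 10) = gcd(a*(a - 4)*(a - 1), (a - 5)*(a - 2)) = 1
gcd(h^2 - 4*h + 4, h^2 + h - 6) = h - 2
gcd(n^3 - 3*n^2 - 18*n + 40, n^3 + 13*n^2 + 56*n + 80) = n + 4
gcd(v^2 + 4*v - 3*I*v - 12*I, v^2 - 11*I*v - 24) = v - 3*I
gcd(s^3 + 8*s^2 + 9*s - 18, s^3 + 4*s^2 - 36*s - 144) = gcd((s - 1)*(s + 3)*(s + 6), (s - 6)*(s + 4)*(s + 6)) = s + 6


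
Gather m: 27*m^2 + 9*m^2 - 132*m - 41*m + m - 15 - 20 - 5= 36*m^2 - 172*m - 40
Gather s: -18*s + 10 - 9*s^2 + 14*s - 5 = -9*s^2 - 4*s + 5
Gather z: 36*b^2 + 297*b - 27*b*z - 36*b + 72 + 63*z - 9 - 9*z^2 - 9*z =36*b^2 + 261*b - 9*z^2 + z*(54 - 27*b) + 63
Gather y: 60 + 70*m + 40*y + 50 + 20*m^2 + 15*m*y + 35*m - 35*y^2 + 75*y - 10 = 20*m^2 + 105*m - 35*y^2 + y*(15*m + 115) + 100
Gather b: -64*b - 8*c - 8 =-64*b - 8*c - 8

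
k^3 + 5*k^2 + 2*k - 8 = (k - 1)*(k + 2)*(k + 4)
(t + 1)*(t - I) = t^2 + t - I*t - I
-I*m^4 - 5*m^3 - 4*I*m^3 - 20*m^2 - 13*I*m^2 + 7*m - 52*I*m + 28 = (m + 4)*(m - 7*I)*(m + I)*(-I*m + 1)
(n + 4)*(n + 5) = n^2 + 9*n + 20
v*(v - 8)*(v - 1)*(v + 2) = v^4 - 7*v^3 - 10*v^2 + 16*v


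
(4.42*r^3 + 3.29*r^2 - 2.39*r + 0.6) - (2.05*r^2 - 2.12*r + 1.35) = 4.42*r^3 + 1.24*r^2 - 0.27*r - 0.75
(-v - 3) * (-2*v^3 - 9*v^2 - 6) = 2*v^4 + 15*v^3 + 27*v^2 + 6*v + 18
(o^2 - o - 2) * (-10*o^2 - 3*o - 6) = -10*o^4 + 7*o^3 + 17*o^2 + 12*o + 12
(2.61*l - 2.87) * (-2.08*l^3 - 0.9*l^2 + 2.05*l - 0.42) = -5.4288*l^4 + 3.6206*l^3 + 7.9335*l^2 - 6.9797*l + 1.2054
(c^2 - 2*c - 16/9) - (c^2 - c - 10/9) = -c - 2/3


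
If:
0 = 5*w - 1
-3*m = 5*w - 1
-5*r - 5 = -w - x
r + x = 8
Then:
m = 0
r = 8/15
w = 1/5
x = 112/15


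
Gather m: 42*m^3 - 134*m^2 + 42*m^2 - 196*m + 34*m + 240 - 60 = 42*m^3 - 92*m^2 - 162*m + 180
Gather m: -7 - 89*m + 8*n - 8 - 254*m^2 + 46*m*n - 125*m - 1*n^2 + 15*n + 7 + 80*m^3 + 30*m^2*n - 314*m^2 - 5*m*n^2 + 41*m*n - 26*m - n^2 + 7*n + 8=80*m^3 + m^2*(30*n - 568) + m*(-5*n^2 + 87*n - 240) - 2*n^2 + 30*n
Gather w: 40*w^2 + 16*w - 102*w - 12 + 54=40*w^2 - 86*w + 42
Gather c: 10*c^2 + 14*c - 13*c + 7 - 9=10*c^2 + c - 2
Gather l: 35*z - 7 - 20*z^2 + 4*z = -20*z^2 + 39*z - 7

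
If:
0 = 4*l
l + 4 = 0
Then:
No Solution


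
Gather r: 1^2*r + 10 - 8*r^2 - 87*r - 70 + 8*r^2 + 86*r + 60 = 0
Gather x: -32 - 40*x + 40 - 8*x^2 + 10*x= -8*x^2 - 30*x + 8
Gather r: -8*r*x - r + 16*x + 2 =r*(-8*x - 1) + 16*x + 2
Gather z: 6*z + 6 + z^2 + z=z^2 + 7*z + 6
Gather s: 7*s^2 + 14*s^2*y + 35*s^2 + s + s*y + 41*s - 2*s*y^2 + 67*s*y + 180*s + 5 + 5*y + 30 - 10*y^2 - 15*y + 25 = s^2*(14*y + 42) + s*(-2*y^2 + 68*y + 222) - 10*y^2 - 10*y + 60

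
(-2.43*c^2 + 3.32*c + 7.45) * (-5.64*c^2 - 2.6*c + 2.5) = 13.7052*c^4 - 12.4068*c^3 - 56.725*c^2 - 11.07*c + 18.625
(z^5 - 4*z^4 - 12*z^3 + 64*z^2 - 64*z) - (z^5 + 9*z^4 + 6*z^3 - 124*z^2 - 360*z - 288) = -13*z^4 - 18*z^3 + 188*z^2 + 296*z + 288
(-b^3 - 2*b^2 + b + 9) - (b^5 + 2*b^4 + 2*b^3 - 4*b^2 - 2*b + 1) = -b^5 - 2*b^4 - 3*b^3 + 2*b^2 + 3*b + 8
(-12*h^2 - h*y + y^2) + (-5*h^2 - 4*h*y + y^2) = -17*h^2 - 5*h*y + 2*y^2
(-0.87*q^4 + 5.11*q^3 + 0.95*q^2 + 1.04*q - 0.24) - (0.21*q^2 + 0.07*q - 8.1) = -0.87*q^4 + 5.11*q^3 + 0.74*q^2 + 0.97*q + 7.86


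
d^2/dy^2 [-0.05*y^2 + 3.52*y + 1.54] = -0.100000000000000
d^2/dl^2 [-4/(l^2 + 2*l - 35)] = 8*(l^2 + 2*l - 4*(l + 1)^2 - 35)/(l^2 + 2*l - 35)^3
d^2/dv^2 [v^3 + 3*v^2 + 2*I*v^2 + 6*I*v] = 6*v + 6 + 4*I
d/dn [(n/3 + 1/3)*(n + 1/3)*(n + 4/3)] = n^2 + 16*n/9 + 19/27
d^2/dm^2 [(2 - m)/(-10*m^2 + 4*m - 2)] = (3*(4 - 5*m)*(5*m^2 - 2*m + 1) + 4*(m - 2)*(5*m - 1)^2)/(5*m^2 - 2*m + 1)^3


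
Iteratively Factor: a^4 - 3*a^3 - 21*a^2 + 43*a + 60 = (a + 4)*(a^3 - 7*a^2 + 7*a + 15) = (a - 3)*(a + 4)*(a^2 - 4*a - 5) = (a - 5)*(a - 3)*(a + 4)*(a + 1)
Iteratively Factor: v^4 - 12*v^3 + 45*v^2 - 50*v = (v - 5)*(v^3 - 7*v^2 + 10*v) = v*(v - 5)*(v^2 - 7*v + 10) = v*(v - 5)^2*(v - 2)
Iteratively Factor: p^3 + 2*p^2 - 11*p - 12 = (p - 3)*(p^2 + 5*p + 4) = (p - 3)*(p + 4)*(p + 1)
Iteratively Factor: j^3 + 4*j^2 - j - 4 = (j - 1)*(j^2 + 5*j + 4) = (j - 1)*(j + 1)*(j + 4)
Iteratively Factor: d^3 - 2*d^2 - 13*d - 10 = (d + 2)*(d^2 - 4*d - 5) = (d + 1)*(d + 2)*(d - 5)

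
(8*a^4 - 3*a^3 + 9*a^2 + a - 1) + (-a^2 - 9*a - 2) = 8*a^4 - 3*a^3 + 8*a^2 - 8*a - 3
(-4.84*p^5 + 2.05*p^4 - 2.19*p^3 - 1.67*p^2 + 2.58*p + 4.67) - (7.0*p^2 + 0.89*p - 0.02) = -4.84*p^5 + 2.05*p^4 - 2.19*p^3 - 8.67*p^2 + 1.69*p + 4.69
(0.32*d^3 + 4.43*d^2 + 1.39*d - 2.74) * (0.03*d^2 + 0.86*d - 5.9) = 0.0096*d^5 + 0.4081*d^4 + 1.9635*d^3 - 25.0238*d^2 - 10.5574*d + 16.166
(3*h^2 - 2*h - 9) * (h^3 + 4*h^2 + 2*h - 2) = 3*h^5 + 10*h^4 - 11*h^3 - 46*h^2 - 14*h + 18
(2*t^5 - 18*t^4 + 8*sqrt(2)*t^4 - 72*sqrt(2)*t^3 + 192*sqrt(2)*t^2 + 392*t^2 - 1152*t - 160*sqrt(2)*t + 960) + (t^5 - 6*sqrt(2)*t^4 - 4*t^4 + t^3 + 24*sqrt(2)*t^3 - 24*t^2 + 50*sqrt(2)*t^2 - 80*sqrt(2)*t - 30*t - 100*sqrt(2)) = 3*t^5 - 22*t^4 + 2*sqrt(2)*t^4 - 48*sqrt(2)*t^3 + t^3 + 242*sqrt(2)*t^2 + 368*t^2 - 1182*t - 240*sqrt(2)*t - 100*sqrt(2) + 960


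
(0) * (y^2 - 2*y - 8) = 0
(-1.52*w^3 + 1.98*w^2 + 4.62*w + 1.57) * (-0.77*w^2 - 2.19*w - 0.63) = 1.1704*w^5 + 1.8042*w^4 - 6.936*w^3 - 12.5741*w^2 - 6.3489*w - 0.9891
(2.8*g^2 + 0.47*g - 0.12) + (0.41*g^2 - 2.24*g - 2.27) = 3.21*g^2 - 1.77*g - 2.39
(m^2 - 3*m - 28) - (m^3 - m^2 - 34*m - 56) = -m^3 + 2*m^2 + 31*m + 28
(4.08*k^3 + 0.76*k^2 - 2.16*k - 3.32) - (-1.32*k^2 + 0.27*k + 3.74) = 4.08*k^3 + 2.08*k^2 - 2.43*k - 7.06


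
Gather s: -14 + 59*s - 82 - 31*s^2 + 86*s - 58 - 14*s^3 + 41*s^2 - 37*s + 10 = -14*s^3 + 10*s^2 + 108*s - 144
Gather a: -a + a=0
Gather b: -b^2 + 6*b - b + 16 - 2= -b^2 + 5*b + 14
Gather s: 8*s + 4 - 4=8*s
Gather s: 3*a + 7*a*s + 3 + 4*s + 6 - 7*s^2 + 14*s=3*a - 7*s^2 + s*(7*a + 18) + 9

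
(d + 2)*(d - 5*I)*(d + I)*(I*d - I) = I*d^4 + 4*d^3 + I*d^3 + 4*d^2 + 3*I*d^2 - 8*d + 5*I*d - 10*I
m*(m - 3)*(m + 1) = m^3 - 2*m^2 - 3*m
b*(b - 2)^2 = b^3 - 4*b^2 + 4*b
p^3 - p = p*(p - 1)*(p + 1)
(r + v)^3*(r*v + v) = r^4*v + 3*r^3*v^2 + r^3*v + 3*r^2*v^3 + 3*r^2*v^2 + r*v^4 + 3*r*v^3 + v^4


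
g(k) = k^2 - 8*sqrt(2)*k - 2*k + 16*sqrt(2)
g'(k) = 2*k - 8*sqrt(2) - 2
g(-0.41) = 28.25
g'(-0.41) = -14.13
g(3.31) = -10.48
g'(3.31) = -6.69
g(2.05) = -0.46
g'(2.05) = -9.21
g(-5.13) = 117.24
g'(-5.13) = -23.57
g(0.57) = 15.36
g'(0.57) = -12.17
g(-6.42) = 149.32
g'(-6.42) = -26.15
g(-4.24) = 97.06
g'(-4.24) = -21.79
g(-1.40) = 43.23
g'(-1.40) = -16.11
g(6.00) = -21.25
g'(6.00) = -1.31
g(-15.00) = 447.33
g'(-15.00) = -43.31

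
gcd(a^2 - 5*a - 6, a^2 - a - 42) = 1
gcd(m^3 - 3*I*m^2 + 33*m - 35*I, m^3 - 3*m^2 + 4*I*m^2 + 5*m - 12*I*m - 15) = m^2 + 4*I*m + 5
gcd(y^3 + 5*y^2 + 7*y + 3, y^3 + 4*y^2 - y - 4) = y + 1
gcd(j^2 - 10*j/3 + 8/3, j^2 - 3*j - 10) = 1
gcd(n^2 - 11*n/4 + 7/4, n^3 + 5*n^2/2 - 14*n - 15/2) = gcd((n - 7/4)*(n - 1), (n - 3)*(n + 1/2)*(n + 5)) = 1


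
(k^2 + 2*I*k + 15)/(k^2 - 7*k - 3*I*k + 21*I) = (k + 5*I)/(k - 7)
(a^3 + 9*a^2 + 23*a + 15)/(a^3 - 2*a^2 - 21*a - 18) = (a + 5)/(a - 6)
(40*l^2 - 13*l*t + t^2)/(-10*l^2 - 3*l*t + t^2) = (-8*l + t)/(2*l + t)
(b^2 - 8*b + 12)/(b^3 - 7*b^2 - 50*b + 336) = (b - 2)/(b^2 - b - 56)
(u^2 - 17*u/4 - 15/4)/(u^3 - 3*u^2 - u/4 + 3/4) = (4*u^2 - 17*u - 15)/(4*u^3 - 12*u^2 - u + 3)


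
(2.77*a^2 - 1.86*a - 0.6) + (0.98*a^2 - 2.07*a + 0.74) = 3.75*a^2 - 3.93*a + 0.14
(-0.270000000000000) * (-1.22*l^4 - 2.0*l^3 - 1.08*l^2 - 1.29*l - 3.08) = 0.3294*l^4 + 0.54*l^3 + 0.2916*l^2 + 0.3483*l + 0.8316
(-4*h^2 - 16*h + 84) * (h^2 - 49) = -4*h^4 - 16*h^3 + 280*h^2 + 784*h - 4116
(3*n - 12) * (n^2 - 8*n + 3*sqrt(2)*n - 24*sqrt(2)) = 3*n^3 - 36*n^2 + 9*sqrt(2)*n^2 - 108*sqrt(2)*n + 96*n + 288*sqrt(2)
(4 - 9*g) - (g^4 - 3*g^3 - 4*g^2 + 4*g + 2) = -g^4 + 3*g^3 + 4*g^2 - 13*g + 2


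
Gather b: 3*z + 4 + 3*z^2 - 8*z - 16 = 3*z^2 - 5*z - 12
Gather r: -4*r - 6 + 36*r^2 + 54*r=36*r^2 + 50*r - 6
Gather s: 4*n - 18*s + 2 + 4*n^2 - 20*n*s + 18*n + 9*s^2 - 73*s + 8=4*n^2 + 22*n + 9*s^2 + s*(-20*n - 91) + 10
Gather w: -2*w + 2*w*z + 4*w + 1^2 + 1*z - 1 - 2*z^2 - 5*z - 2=w*(2*z + 2) - 2*z^2 - 4*z - 2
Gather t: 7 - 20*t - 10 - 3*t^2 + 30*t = -3*t^2 + 10*t - 3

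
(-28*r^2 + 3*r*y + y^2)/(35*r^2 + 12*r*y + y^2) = (-4*r + y)/(5*r + y)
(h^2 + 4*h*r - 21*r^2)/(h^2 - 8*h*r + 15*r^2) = (-h - 7*r)/(-h + 5*r)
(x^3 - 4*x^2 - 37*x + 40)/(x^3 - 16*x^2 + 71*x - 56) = (x + 5)/(x - 7)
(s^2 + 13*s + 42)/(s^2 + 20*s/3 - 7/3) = 3*(s + 6)/(3*s - 1)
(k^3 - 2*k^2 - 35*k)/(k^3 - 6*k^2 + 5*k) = (k^2 - 2*k - 35)/(k^2 - 6*k + 5)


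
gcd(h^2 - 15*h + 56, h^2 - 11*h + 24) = h - 8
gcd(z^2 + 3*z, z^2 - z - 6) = 1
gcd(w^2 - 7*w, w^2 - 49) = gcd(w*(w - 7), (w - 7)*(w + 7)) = w - 7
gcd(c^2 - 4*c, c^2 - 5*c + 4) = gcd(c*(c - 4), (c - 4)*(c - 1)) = c - 4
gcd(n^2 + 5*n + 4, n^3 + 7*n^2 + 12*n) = n + 4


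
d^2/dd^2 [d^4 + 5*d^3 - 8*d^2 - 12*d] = 12*d^2 + 30*d - 16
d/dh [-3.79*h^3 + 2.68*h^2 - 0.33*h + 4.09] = -11.37*h^2 + 5.36*h - 0.33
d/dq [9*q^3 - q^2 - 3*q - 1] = 27*q^2 - 2*q - 3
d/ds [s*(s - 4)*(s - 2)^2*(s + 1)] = 5*s^4 - 28*s^3 + 36*s^2 + 8*s - 16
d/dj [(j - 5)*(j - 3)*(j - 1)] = 3*j^2 - 18*j + 23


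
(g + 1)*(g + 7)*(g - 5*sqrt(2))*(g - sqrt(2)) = g^4 - 6*sqrt(2)*g^3 + 8*g^3 - 48*sqrt(2)*g^2 + 17*g^2 - 42*sqrt(2)*g + 80*g + 70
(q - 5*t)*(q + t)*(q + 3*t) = q^3 - q^2*t - 17*q*t^2 - 15*t^3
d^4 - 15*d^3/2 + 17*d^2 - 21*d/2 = d*(d - 7/2)*(d - 3)*(d - 1)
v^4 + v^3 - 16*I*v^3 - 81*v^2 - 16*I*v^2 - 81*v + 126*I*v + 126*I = (v + 1)*(v - 7*I)*(v - 6*I)*(v - 3*I)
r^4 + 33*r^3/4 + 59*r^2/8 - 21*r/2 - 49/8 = (r - 1)*(r + 1/2)*(r + 7/4)*(r + 7)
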